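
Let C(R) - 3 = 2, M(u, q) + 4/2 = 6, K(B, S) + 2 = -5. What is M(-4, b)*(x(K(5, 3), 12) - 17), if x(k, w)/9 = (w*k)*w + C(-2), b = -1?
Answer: -36176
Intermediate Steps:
K(B, S) = -7 (K(B, S) = -2 - 5 = -7)
M(u, q) = 4 (M(u, q) = -2 + 6 = 4)
C(R) = 5 (C(R) = 3 + 2 = 5)
x(k, w) = 45 + 9*k*w² (x(k, w) = 9*((w*k)*w + 5) = 9*((k*w)*w + 5) = 9*(k*w² + 5) = 9*(5 + k*w²) = 45 + 9*k*w²)
M(-4, b)*(x(K(5, 3), 12) - 17) = 4*((45 + 9*(-7)*12²) - 17) = 4*((45 + 9*(-7)*144) - 17) = 4*((45 - 9072) - 17) = 4*(-9027 - 17) = 4*(-9044) = -36176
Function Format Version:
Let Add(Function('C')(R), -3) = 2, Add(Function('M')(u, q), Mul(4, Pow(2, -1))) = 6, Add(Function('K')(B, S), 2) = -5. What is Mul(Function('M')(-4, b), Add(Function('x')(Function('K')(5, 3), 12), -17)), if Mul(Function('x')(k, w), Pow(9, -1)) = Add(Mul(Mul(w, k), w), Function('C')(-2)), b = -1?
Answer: -36176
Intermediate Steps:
Function('K')(B, S) = -7 (Function('K')(B, S) = Add(-2, -5) = -7)
Function('M')(u, q) = 4 (Function('M')(u, q) = Add(-2, 6) = 4)
Function('C')(R) = 5 (Function('C')(R) = Add(3, 2) = 5)
Function('x')(k, w) = Add(45, Mul(9, k, Pow(w, 2))) (Function('x')(k, w) = Mul(9, Add(Mul(Mul(w, k), w), 5)) = Mul(9, Add(Mul(Mul(k, w), w), 5)) = Mul(9, Add(Mul(k, Pow(w, 2)), 5)) = Mul(9, Add(5, Mul(k, Pow(w, 2)))) = Add(45, Mul(9, k, Pow(w, 2))))
Mul(Function('M')(-4, b), Add(Function('x')(Function('K')(5, 3), 12), -17)) = Mul(4, Add(Add(45, Mul(9, -7, Pow(12, 2))), -17)) = Mul(4, Add(Add(45, Mul(9, -7, 144)), -17)) = Mul(4, Add(Add(45, -9072), -17)) = Mul(4, Add(-9027, -17)) = Mul(4, -9044) = -36176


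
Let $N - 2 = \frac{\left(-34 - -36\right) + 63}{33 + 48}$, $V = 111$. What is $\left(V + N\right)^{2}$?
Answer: $\frac{84971524}{6561} \approx 12951.0$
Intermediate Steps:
$N = \frac{227}{81}$ ($N = 2 + \frac{\left(-34 - -36\right) + 63}{33 + 48} = 2 + \frac{\left(-34 + 36\right) + 63}{81} = 2 + \left(2 + 63\right) \frac{1}{81} = 2 + 65 \cdot \frac{1}{81} = 2 + \frac{65}{81} = \frac{227}{81} \approx 2.8025$)
$\left(V + N\right)^{2} = \left(111 + \frac{227}{81}\right)^{2} = \left(\frac{9218}{81}\right)^{2} = \frac{84971524}{6561}$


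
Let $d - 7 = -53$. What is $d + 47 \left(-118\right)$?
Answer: $-5592$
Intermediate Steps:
$d = -46$ ($d = 7 - 53 = -46$)
$d + 47 \left(-118\right) = -46 + 47 \left(-118\right) = -46 - 5546 = -5592$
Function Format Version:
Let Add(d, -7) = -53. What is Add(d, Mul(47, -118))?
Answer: -5592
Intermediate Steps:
d = -46 (d = Add(7, -53) = -46)
Add(d, Mul(47, -118)) = Add(-46, Mul(47, -118)) = Add(-46, -5546) = -5592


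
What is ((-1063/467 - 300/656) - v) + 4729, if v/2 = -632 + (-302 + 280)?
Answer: 462152399/76588 ≈ 6034.3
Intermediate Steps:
v = -1308 (v = 2*(-632 + (-302 + 280)) = 2*(-632 - 22) = 2*(-654) = -1308)
((-1063/467 - 300/656) - v) + 4729 = ((-1063/467 - 300/656) - 1*(-1308)) + 4729 = ((-1063*1/467 - 300*1/656) + 1308) + 4729 = ((-1063/467 - 75/164) + 1308) + 4729 = (-209357/76588 + 1308) + 4729 = 99967747/76588 + 4729 = 462152399/76588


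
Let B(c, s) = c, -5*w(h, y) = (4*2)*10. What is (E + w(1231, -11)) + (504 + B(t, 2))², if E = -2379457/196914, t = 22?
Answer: 54475847783/196914 ≈ 2.7665e+5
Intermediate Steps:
w(h, y) = -16 (w(h, y) = -4*2*10/5 = -8*10/5 = -⅕*80 = -16)
E = -2379457/196914 (E = -2379457*1/196914 = -2379457/196914 ≈ -12.084)
(E + w(1231, -11)) + (504 + B(t, 2))² = (-2379457/196914 - 16) + (504 + 22)² = -5530081/196914 + 526² = -5530081/196914 + 276676 = 54475847783/196914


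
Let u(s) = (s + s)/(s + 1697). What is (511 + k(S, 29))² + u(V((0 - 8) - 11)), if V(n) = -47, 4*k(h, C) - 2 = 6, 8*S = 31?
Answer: 217114378/825 ≈ 2.6317e+5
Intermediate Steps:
S = 31/8 (S = (⅛)*31 = 31/8 ≈ 3.8750)
k(h, C) = 2 (k(h, C) = ½ + (¼)*6 = ½ + 3/2 = 2)
u(s) = 2*s/(1697 + s) (u(s) = (2*s)/(1697 + s) = 2*s/(1697 + s))
(511 + k(S, 29))² + u(V((0 - 8) - 11)) = (511 + 2)² + 2*(-47)/(1697 - 47) = 513² + 2*(-47)/1650 = 263169 + 2*(-47)*(1/1650) = 263169 - 47/825 = 217114378/825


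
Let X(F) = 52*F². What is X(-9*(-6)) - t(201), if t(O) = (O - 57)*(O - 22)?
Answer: 125856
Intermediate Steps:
t(O) = (-57 + O)*(-22 + O)
X(-9*(-6)) - t(201) = 52*(-9*(-6))² - (1254 + 201² - 79*201) = 52*54² - (1254 + 40401 - 15879) = 52*2916 - 1*25776 = 151632 - 25776 = 125856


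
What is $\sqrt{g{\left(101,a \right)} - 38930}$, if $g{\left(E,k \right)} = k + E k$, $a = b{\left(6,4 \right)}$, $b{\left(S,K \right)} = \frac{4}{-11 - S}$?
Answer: $i \sqrt{38954} \approx 197.37 i$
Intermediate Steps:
$a = - \frac{4}{17}$ ($a = - \frac{4}{11 + 6} = - \frac{4}{17} \approx -0.23529$)
$\sqrt{g{\left(101,a \right)} - 38930} = \sqrt{- \frac{4 \left(1 + 101\right)}{17} - 38930} = \sqrt{\left(- \frac{4}{17}\right) 102 - 38930} = \sqrt{-24 - 38930} = \sqrt{-38954} = i \sqrt{38954}$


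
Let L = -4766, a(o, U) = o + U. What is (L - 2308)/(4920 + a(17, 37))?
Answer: -1179/829 ≈ -1.4222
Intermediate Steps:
a(o, U) = U + o
(L - 2308)/(4920 + a(17, 37)) = (-4766 - 2308)/(4920 + (37 + 17)) = -7074/(4920 + 54) = -7074/4974 = -7074*1/4974 = -1179/829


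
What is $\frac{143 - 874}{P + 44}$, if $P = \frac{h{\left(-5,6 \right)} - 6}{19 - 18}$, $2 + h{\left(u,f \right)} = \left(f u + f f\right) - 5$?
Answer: $- \frac{731}{37} \approx -19.757$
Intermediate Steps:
$h{\left(u,f \right)} = -7 + f^{2} + f u$ ($h{\left(u,f \right)} = -2 - \left(5 - f f - f u\right) = -2 - \left(5 - f^{2} - f u\right) = -2 + \left(-5 + f^{2} + f u\right) = -7 + f^{2} + f u$)
$P = -7$ ($P = \frac{\left(-7 + 6^{2} + 6 \left(-5\right)\right) - 6}{19 - 18} = \frac{\left(-7 + 36 - 30\right) - 6}{1} = \left(-1 - 6\right) 1 = \left(-7\right) 1 = -7$)
$\frac{143 - 874}{P + 44} = \frac{143 - 874}{-7 + 44} = \frac{143 - 874}{37} = \frac{1}{37} \left(-731\right) = - \frac{731}{37}$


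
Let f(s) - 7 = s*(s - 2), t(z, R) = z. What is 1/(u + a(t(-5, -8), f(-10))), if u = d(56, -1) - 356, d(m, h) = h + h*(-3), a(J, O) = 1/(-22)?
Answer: -22/7789 ≈ -0.0028245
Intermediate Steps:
f(s) = 7 + s*(-2 + s) (f(s) = 7 + s*(s - 2) = 7 + s*(-2 + s))
a(J, O) = -1/22
d(m, h) = -2*h (d(m, h) = h - 3*h = -2*h)
u = -354 (u = -2*(-1) - 356 = 2 - 356 = -354)
1/(u + a(t(-5, -8), f(-10))) = 1/(-354 - 1/22) = 1/(-7789/22) = -22/7789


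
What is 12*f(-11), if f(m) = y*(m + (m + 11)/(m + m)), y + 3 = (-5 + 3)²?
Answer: -132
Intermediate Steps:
y = 1 (y = -3 + (-5 + 3)² = -3 + (-2)² = -3 + 4 = 1)
f(m) = m + (11 + m)/(2*m) (f(m) = 1*(m + (m + 11)/(m + m)) = 1*(m + (11 + m)/((2*m))) = 1*(m + (11 + m)*(1/(2*m))) = 1*(m + (11 + m)/(2*m)) = m + (11 + m)/(2*m))
12*f(-11) = 12*(½ - 11 + (11/2)/(-11)) = 12*(½ - 11 + (11/2)*(-1/11)) = 12*(½ - 11 - ½) = 12*(-11) = -132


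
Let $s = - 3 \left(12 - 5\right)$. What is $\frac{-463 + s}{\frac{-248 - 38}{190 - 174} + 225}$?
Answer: $- \frac{3872}{1657} \approx -2.3368$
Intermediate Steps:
$s = -21$ ($s = \left(-3\right) 7 = -21$)
$\frac{-463 + s}{\frac{-248 - 38}{190 - 174} + 225} = \frac{-463 - 21}{\frac{-248 - 38}{190 - 174} + 225} = - \frac{484}{- \frac{286}{16} + 225} = - \frac{484}{\left(-286\right) \frac{1}{16} + 225} = - \frac{484}{- \frac{143}{8} + 225} = - \frac{484}{\frac{1657}{8}} = \left(-484\right) \frac{8}{1657} = - \frac{3872}{1657}$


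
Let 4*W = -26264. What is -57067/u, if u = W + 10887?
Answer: -383/29 ≈ -13.207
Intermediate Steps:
W = -6566 (W = (1/4)*(-26264) = -6566)
u = 4321 (u = -6566 + 10887 = 4321)
-57067/u = -57067/4321 = -57067*1/4321 = -383/29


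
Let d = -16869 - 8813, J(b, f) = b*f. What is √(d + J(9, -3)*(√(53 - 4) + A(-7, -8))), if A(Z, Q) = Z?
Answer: I*√25682 ≈ 160.26*I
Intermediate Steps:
d = -25682
√(d + J(9, -3)*(√(53 - 4) + A(-7, -8))) = √(-25682 + (9*(-3))*(√(53 - 4) - 7)) = √(-25682 - 27*(√49 - 7)) = √(-25682 - 27*(7 - 7)) = √(-25682 - 27*0) = √(-25682 + 0) = √(-25682) = I*√25682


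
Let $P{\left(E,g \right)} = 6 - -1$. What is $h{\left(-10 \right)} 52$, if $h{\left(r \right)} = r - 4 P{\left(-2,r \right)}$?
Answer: $-1976$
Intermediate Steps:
$P{\left(E,g \right)} = 7$ ($P{\left(E,g \right)} = 6 + 1 = 7$)
$h{\left(r \right)} = -28 + r$ ($h{\left(r \right)} = r - 28 = -28 + r$)
$h{\left(-10 \right)} 52 = \left(-28 - 10\right) 52 = \left(-38\right) 52 = -1976$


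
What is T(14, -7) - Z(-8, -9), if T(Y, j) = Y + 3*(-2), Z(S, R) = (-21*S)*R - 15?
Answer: 1535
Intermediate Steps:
Z(S, R) = -15 - 21*R*S (Z(S, R) = -21*R*S - 15 = -15 - 21*R*S)
T(Y, j) = -6 + Y (T(Y, j) = Y - 6 = -6 + Y)
T(14, -7) - Z(-8, -9) = (-6 + 14) - (-15 - 21*(-9)*(-8)) = 8 - (-15 - 1512) = 8 - 1*(-1527) = 8 + 1527 = 1535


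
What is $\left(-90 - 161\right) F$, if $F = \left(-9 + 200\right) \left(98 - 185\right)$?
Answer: $4170867$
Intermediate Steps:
$F = -16617$ ($F = 191 \left(-87\right) = -16617$)
$\left(-90 - 161\right) F = \left(-90 - 161\right) \left(-16617\right) = \left(-251\right) \left(-16617\right) = 4170867$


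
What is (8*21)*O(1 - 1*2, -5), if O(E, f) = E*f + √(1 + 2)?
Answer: 840 + 168*√3 ≈ 1131.0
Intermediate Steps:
O(E, f) = √3 + E*f (O(E, f) = E*f + √3 = √3 + E*f)
(8*21)*O(1 - 1*2, -5) = (8*21)*(√3 + (1 - 1*2)*(-5)) = 168*(√3 + (1 - 2)*(-5)) = 168*(√3 - 1*(-5)) = 168*(√3 + 5) = 168*(5 + √3) = 840 + 168*√3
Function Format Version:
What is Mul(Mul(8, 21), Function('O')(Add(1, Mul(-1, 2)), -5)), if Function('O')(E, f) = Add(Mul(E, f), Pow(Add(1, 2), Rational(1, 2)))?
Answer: Add(840, Mul(168, Pow(3, Rational(1, 2)))) ≈ 1131.0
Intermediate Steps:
Function('O')(E, f) = Add(Pow(3, Rational(1, 2)), Mul(E, f)) (Function('O')(E, f) = Add(Mul(E, f), Pow(3, Rational(1, 2))) = Add(Pow(3, Rational(1, 2)), Mul(E, f)))
Mul(Mul(8, 21), Function('O')(Add(1, Mul(-1, 2)), -5)) = Mul(Mul(8, 21), Add(Pow(3, Rational(1, 2)), Mul(Add(1, Mul(-1, 2)), -5))) = Mul(168, Add(Pow(3, Rational(1, 2)), Mul(Add(1, -2), -5))) = Mul(168, Add(Pow(3, Rational(1, 2)), Mul(-1, -5))) = Mul(168, Add(Pow(3, Rational(1, 2)), 5)) = Mul(168, Add(5, Pow(3, Rational(1, 2)))) = Add(840, Mul(168, Pow(3, Rational(1, 2))))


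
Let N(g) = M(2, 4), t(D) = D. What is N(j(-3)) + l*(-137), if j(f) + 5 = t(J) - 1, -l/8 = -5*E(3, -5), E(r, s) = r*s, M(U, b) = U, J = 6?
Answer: 82202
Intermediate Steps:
l = -600 (l = -(-40)*3*(-5) = -(-40)*(-15) = -8*75 = -600)
j(f) = 0 (j(f) = -5 + (6 - 1) = -5 + 5 = 0)
N(g) = 2
N(j(-3)) + l*(-137) = 2 - 600*(-137) = 2 + 82200 = 82202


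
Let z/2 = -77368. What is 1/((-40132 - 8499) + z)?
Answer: -1/203367 ≈ -4.9172e-6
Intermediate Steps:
z = -154736 (z = 2*(-77368) = -154736)
1/((-40132 - 8499) + z) = 1/((-40132 - 8499) - 154736) = 1/(-48631 - 154736) = 1/(-203367) = -1/203367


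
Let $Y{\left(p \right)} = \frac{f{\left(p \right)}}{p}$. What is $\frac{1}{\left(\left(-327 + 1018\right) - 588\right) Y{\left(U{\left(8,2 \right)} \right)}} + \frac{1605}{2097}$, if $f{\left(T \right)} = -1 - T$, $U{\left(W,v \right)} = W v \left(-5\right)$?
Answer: $\frac{4297375}{5687763} \approx 0.75555$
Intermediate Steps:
$U{\left(W,v \right)} = - 5 W v$
$Y{\left(p \right)} = \frac{-1 - p}{p}$
$\frac{1}{\left(\left(-327 + 1018\right) - 588\right) Y{\left(U{\left(8,2 \right)} \right)}} + \frac{1605}{2097} = \frac{1}{\left(\left(-327 + 1018\right) - 588\right) \frac{-1 - \left(-5\right) 8 \cdot 2}{\left(-5\right) 8 \cdot 2}} + \frac{1605}{2097} = \frac{1}{\left(691 - 588\right) \frac{-1 - -80}{-80}} + 1605 \cdot \frac{1}{2097} = \frac{1}{103 \left(- \frac{-1 + 80}{80}\right)} + \frac{535}{699} = \frac{1}{103 \left(\left(- \frac{1}{80}\right) 79\right)} + \frac{535}{699} = \frac{1}{103 \left(- \frac{79}{80}\right)} + \frac{535}{699} = \frac{1}{103} \left(- \frac{80}{79}\right) + \frac{535}{699} = - \frac{80}{8137} + \frac{535}{699} = \frac{4297375}{5687763}$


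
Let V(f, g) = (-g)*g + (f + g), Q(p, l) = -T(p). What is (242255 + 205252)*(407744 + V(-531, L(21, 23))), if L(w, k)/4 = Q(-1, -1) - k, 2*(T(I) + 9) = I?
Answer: 180901572201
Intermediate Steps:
T(I) = -9 + I/2
Q(p, l) = 9 - p/2 (Q(p, l) = -(-9 + p/2) = 9 - p/2)
L(w, k) = 38 - 4*k (L(w, k) = 4*((9 - 1/2*(-1)) - k) = 4*((9 + 1/2) - k) = 4*(19/2 - k) = 38 - 4*k)
V(f, g) = f + g - g**2 (V(f, g) = -g**2 + (f + g) = f + g - g**2)
(242255 + 205252)*(407744 + V(-531, L(21, 23))) = (242255 + 205252)*(407744 + (-531 + (38 - 4*23) - (38 - 4*23)**2)) = 447507*(407744 + (-531 + (38 - 92) - (38 - 92)**2)) = 447507*(407744 + (-531 - 54 - 1*(-54)**2)) = 447507*(407744 + (-531 - 54 - 1*2916)) = 447507*(407744 + (-531 - 54 - 2916)) = 447507*(407744 - 3501) = 447507*404243 = 180901572201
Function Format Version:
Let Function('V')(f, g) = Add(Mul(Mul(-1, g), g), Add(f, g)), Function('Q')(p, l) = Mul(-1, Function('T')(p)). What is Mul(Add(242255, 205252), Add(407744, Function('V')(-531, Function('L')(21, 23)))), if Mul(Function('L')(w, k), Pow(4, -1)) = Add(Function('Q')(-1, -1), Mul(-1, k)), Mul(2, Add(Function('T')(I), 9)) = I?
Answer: 180901572201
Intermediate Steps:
Function('T')(I) = Add(-9, Mul(Rational(1, 2), I))
Function('Q')(p, l) = Add(9, Mul(Rational(-1, 2), p)) (Function('Q')(p, l) = Mul(-1, Add(-9, Mul(Rational(1, 2), p))) = Add(9, Mul(Rational(-1, 2), p)))
Function('L')(w, k) = Add(38, Mul(-4, k)) (Function('L')(w, k) = Mul(4, Add(Add(9, Mul(Rational(-1, 2), -1)), Mul(-1, k))) = Mul(4, Add(Add(9, Rational(1, 2)), Mul(-1, k))) = Mul(4, Add(Rational(19, 2), Mul(-1, k))) = Add(38, Mul(-4, k)))
Function('V')(f, g) = Add(f, g, Mul(-1, Pow(g, 2))) (Function('V')(f, g) = Add(Mul(-1, Pow(g, 2)), Add(f, g)) = Add(f, g, Mul(-1, Pow(g, 2))))
Mul(Add(242255, 205252), Add(407744, Function('V')(-531, Function('L')(21, 23)))) = Mul(Add(242255, 205252), Add(407744, Add(-531, Add(38, Mul(-4, 23)), Mul(-1, Pow(Add(38, Mul(-4, 23)), 2))))) = Mul(447507, Add(407744, Add(-531, Add(38, -92), Mul(-1, Pow(Add(38, -92), 2))))) = Mul(447507, Add(407744, Add(-531, -54, Mul(-1, Pow(-54, 2))))) = Mul(447507, Add(407744, Add(-531, -54, Mul(-1, 2916)))) = Mul(447507, Add(407744, Add(-531, -54, -2916))) = Mul(447507, Add(407744, -3501)) = Mul(447507, 404243) = 180901572201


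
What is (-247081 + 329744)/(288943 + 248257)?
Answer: 82663/537200 ≈ 0.15388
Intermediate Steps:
(-247081 + 329744)/(288943 + 248257) = 82663/537200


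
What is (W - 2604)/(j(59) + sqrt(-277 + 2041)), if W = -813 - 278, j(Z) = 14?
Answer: -3695/56 ≈ -65.982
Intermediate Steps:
W = -1091
(W - 2604)/(j(59) + sqrt(-277 + 2041)) = (-1091 - 2604)/(14 + sqrt(-277 + 2041)) = -3695/(14 + sqrt(1764)) = -3695/(14 + 42) = -3695/56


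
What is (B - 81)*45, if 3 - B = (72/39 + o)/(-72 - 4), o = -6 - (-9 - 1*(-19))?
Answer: -869040/247 ≈ -3518.4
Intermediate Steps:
o = -16 (o = -6 - (-9 + 19) = -6 - 1*10 = -6 - 10 = -16)
B = 695/247 (B = 3 - (72/39 - 16)/(-72 - 4) = 3 - (72*(1/39) - 16)/(-76) = 3 - (24/13 - 16)*(-1)/76 = 3 - (-184)*(-1)/(13*76) = 3 - 1*46/247 = 3 - 46/247 = 695/247 ≈ 2.8138)
(B - 81)*45 = (695/247 - 81)*45 = -19312/247*45 = -869040/247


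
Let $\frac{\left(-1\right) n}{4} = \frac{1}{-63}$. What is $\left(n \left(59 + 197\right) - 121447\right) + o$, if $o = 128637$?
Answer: $\frac{453994}{63} \approx 7206.3$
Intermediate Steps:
$n = \frac{4}{63}$ ($n = - \frac{4}{-63} = \left(-4\right) \left(- \frac{1}{63}\right) = \frac{4}{63} \approx 0.063492$)
$\left(n \left(59 + 197\right) - 121447\right) + o = \left(\frac{4 \left(59 + 197\right)}{63} - 121447\right) + 128637 = \left(\frac{4}{63} \cdot 256 - 121447\right) + 128637 = \left(\frac{1024}{63} - 121447\right) + 128637 = - \frac{7650137}{63} + 128637 = \frac{453994}{63}$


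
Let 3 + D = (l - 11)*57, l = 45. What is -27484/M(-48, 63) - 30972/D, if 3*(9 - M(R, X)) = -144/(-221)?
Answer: -437527296/139105 ≈ -3145.3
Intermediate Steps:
D = 1935 (D = -3 + (45 - 11)*57 = -3 + 34*57 = -3 + 1938 = 1935)
M(R, X) = 1941/221 (M(R, X) = 9 - (-48)/(-221) = 9 - (-48)*(-1)/221 = 9 - 1/3*144/221 = 9 - 48/221 = 1941/221)
-27484/M(-48, 63) - 30972/D = -27484/1941/221 - 30972/1935 = -27484*221/1941 - 30972*1/1935 = -6073964/1941 - 10324/645 = -437527296/139105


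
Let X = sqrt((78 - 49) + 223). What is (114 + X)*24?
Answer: 2736 + 144*sqrt(7) ≈ 3117.0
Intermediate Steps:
X = 6*sqrt(7) (X = sqrt(29 + 223) = sqrt(252) = 6*sqrt(7) ≈ 15.875)
(114 + X)*24 = (114 + 6*sqrt(7))*24 = 2736 + 144*sqrt(7)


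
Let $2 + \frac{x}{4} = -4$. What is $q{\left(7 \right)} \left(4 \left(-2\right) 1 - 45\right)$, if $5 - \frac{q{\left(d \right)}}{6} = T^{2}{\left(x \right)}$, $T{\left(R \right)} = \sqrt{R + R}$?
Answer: $-16854$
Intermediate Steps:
$x = -24$ ($x = -8 + 4 \left(-4\right) = -8 - 16 = -24$)
$T{\left(R \right)} = \sqrt{2} \sqrt{R}$ ($T{\left(R \right)} = \sqrt{2 R} = \sqrt{2} \sqrt{R}$)
$q{\left(d \right)} = 318$ ($q{\left(d \right)} = 30 - 6 \left(\sqrt{2} \sqrt{-24}\right)^{2} = 30 - 6 \left(\sqrt{2} \cdot 2 i \sqrt{6}\right)^{2} = 30 - 6 \left(4 i \sqrt{3}\right)^{2} = 30 - -288 = 30 + 288 = 318$)
$q{\left(7 \right)} \left(4 \left(-2\right) 1 - 45\right) = 318 \left(4 \left(-2\right) 1 - 45\right) = 318 \left(\left(-8\right) 1 - 45\right) = 318 \left(-8 - 45\right) = 318 \left(-53\right) = -16854$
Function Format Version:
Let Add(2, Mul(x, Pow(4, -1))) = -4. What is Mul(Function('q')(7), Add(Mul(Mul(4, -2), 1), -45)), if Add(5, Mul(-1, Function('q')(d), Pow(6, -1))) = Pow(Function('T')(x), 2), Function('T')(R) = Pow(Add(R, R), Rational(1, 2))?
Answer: -16854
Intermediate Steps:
x = -24 (x = Add(-8, Mul(4, -4)) = Add(-8, -16) = -24)
Function('T')(R) = Mul(Pow(2, Rational(1, 2)), Pow(R, Rational(1, 2))) (Function('T')(R) = Pow(Mul(2, R), Rational(1, 2)) = Mul(Pow(2, Rational(1, 2)), Pow(R, Rational(1, 2))))
Function('q')(d) = 318 (Function('q')(d) = Add(30, Mul(-6, Pow(Mul(Pow(2, Rational(1, 2)), Pow(-24, Rational(1, 2))), 2))) = Add(30, Mul(-6, Pow(Mul(Pow(2, Rational(1, 2)), Mul(2, I, Pow(6, Rational(1, 2)))), 2))) = Add(30, Mul(-6, Pow(Mul(4, I, Pow(3, Rational(1, 2))), 2))) = Add(30, Mul(-6, -48)) = Add(30, 288) = 318)
Mul(Function('q')(7), Add(Mul(Mul(4, -2), 1), -45)) = Mul(318, Add(Mul(Mul(4, -2), 1), -45)) = Mul(318, Add(Mul(-8, 1), -45)) = Mul(318, Add(-8, -45)) = Mul(318, -53) = -16854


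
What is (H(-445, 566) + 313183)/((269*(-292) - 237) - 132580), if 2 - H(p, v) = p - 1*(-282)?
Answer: -44764/30195 ≈ -1.4825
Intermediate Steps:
H(p, v) = -280 - p (H(p, v) = 2 - (p - 1*(-282)) = 2 - (p + 282) = 2 - (282 + p) = 2 + (-282 - p) = -280 - p)
(H(-445, 566) + 313183)/((269*(-292) - 237) - 132580) = ((-280 - 1*(-445)) + 313183)/((269*(-292) - 237) - 132580) = ((-280 + 445) + 313183)/((-78548 - 237) - 132580) = (165 + 313183)/(-78785 - 132580) = 313348/(-211365) = 313348*(-1/211365) = -44764/30195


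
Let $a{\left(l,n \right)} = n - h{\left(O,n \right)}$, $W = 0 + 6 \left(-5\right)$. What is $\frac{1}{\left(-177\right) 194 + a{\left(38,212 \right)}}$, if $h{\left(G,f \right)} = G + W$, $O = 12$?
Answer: $- \frac{1}{34108} \approx -2.9319 \cdot 10^{-5}$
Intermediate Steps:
$W = -30$ ($W = 0 - 30 = -30$)
$h{\left(G,f \right)} = -30 + G$ ($h{\left(G,f \right)} = G - 30 = -30 + G$)
$a{\left(l,n \right)} = 18 + n$ ($a{\left(l,n \right)} = n - \left(-30 + 12\right) = n - -18 = n + 18 = 18 + n$)
$\frac{1}{\left(-177\right) 194 + a{\left(38,212 \right)}} = \frac{1}{\left(-177\right) 194 + \left(18 + 212\right)} = \frac{1}{-34338 + 230} = \frac{1}{-34108} = - \frac{1}{34108}$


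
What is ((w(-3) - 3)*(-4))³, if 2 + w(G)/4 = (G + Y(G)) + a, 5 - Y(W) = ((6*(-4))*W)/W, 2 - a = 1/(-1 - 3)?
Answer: -67917312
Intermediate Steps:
a = 9/4 (a = 2 - 1/(-1 - 3) = 2 - 1/(-4) = 2 - 1*(-¼) = 2 + ¼ = 9/4 ≈ 2.2500)
Y(W) = 29 (Y(W) = 5 - (6*(-4))*W/W = 5 - (-24*W)/W = 5 - 1*(-24) = 5 + 24 = 29)
w(G) = 117 + 4*G (w(G) = -8 + 4*((G + 29) + 9/4) = -8 + 4*((29 + G) + 9/4) = -8 + 4*(125/4 + G) = -8 + (125 + 4*G) = 117 + 4*G)
((w(-3) - 3)*(-4))³ = (((117 + 4*(-3)) - 3)*(-4))³ = (((117 - 12) - 3)*(-4))³ = ((105 - 3)*(-4))³ = (102*(-4))³ = (-408)³ = -67917312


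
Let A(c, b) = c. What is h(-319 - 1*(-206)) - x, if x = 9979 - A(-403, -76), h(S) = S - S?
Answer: -10382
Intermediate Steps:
h(S) = 0
x = 10382 (x = 9979 - 1*(-403) = 9979 + 403 = 10382)
h(-319 - 1*(-206)) - x = 0 - 1*10382 = 0 - 10382 = -10382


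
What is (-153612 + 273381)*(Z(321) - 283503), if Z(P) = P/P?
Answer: -33954751038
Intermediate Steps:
Z(P) = 1
(-153612 + 273381)*(Z(321) - 283503) = (-153612 + 273381)*(1 - 283503) = 119769*(-283502) = -33954751038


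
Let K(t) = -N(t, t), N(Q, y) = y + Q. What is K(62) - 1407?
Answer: -1531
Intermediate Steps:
N(Q, y) = Q + y
K(t) = -2*t (K(t) = -(t + t) = -2*t)
K(62) - 1407 = -2*62 - 1407 = -124 - 1407 = -1531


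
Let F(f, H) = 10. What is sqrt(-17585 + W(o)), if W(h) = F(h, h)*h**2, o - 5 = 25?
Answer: I*sqrt(8585) ≈ 92.655*I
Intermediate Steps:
o = 30 (o = 5 + 25 = 30)
W(h) = 10*h**2
sqrt(-17585 + W(o)) = sqrt(-17585 + 10*30**2) = sqrt(-17585 + 10*900) = sqrt(-17585 + 9000) = sqrt(-8585) = I*sqrt(8585)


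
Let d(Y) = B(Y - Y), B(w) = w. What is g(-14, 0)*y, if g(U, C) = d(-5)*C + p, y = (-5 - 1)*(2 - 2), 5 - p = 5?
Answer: 0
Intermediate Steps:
p = 0 (p = 5 - 1*5 = 5 - 5 = 0)
d(Y) = 0 (d(Y) = Y - Y = 0)
y = 0 (y = -6*0 = 0)
g(U, C) = 0 (g(U, C) = 0*C + 0 = 0 + 0 = 0)
g(-14, 0)*y = 0*0 = 0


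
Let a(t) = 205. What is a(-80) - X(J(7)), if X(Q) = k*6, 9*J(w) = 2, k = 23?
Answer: 67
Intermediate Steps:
J(w) = 2/9 (J(w) = (1/9)*2 = 2/9)
X(Q) = 138 (X(Q) = 23*6 = 138)
a(-80) - X(J(7)) = 205 - 1*138 = 205 - 138 = 67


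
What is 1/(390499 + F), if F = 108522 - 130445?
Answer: 1/368576 ≈ 2.7131e-6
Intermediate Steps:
F = -21923
1/(390499 + F) = 1/(390499 - 21923) = 1/368576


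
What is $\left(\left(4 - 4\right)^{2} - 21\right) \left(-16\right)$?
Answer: $336$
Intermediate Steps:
$\left(\left(4 - 4\right)^{2} - 21\right) \left(-16\right) = \left(0^{2} - 21\right) \left(-16\right) = \left(0 - 21\right) \left(-16\right) = \left(-21\right) \left(-16\right) = 336$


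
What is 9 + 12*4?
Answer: 57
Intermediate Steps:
9 + 12*4 = 9 + 48 = 57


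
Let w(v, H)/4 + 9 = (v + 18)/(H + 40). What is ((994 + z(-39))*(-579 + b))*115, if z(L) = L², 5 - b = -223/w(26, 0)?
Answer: -26552879575/158 ≈ -1.6806e+8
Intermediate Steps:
w(v, H) = -36 + 4*(18 + v)/(40 + H) (w(v, H) = -36 + 4*((v + 18)/(H + 40)) = -36 + 4*((18 + v)/(40 + H)) = -36 + 4*(18 + v)/(40 + H))
b = -325/158 (b = 5 - (-223)/(4*(-342 + 26 - 9*0)/(40 + 0)) = 5 - (-223)/(4*(-342 + 26 + 0)/40) = 5 - (-223)/(4*(1/40)*(-316)) = 5 - (-223)/(-158/5) = 5 - (-223)*(-5)/158 = 5 - 1*1115/158 = 5 - 1115/158 = -325/158 ≈ -2.0570)
((994 + z(-39))*(-579 + b))*115 = ((994 + (-39)²)*(-579 - 325/158))*115 = ((994 + 1521)*(-91807/158))*115 = (2515*(-91807/158))*115 = -230894605/158*115 = -26552879575/158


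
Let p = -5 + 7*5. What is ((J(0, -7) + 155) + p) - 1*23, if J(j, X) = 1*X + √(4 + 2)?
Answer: 155 + √6 ≈ 157.45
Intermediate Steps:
p = 30 (p = -5 + 35 = 30)
J(j, X) = X + √6
((J(0, -7) + 155) + p) - 1*23 = (((-7 + √6) + 155) + 30) - 1*23 = ((148 + √6) + 30) - 23 = (178 + √6) - 23 = 155 + √6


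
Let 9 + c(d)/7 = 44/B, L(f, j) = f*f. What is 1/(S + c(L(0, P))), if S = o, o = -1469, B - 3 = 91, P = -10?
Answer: -47/71850 ≈ -0.00065414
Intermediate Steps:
B = 94 (B = 3 + 91 = 94)
L(f, j) = f²
S = -1469
c(d) = -2807/47 (c(d) = -63 + 7*(44/94) = -63 + 7*(44*(1/94)) = -63 + 7*(22/47) = -63 + 154/47 = -2807/47)
1/(S + c(L(0, P))) = 1/(-1469 - 2807/47) = 1/(-71850/47) = -47/71850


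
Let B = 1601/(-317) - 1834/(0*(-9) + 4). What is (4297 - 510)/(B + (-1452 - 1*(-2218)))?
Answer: 2400958/191753 ≈ 12.521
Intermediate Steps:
B = -293891/634 (B = 1601*(-1/317) - 1834/(0 + 4) = -1601/317 - 1834/4 = -1601/317 - 1834*1/4 = -1601/317 - 917/2 = -293891/634 ≈ -463.55)
(4297 - 510)/(B + (-1452 - 1*(-2218))) = (4297 - 510)/(-293891/634 + (-1452 - 1*(-2218))) = 3787/(-293891/634 + (-1452 + 2218)) = 3787/(-293891/634 + 766) = 3787/(191753/634) = 3787*(634/191753) = 2400958/191753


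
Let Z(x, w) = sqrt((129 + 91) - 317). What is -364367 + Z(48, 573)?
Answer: -364367 + I*sqrt(97) ≈ -3.6437e+5 + 9.8489*I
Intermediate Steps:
Z(x, w) = I*sqrt(97) (Z(x, w) = sqrt(220 - 317) = sqrt(-97) = I*sqrt(97))
-364367 + Z(48, 573) = -364367 + I*sqrt(97)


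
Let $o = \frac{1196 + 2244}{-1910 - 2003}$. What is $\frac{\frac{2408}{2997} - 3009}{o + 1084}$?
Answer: $- \frac{820416415}{295396308} \approx -2.7773$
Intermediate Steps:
$o = - \frac{80}{91}$ ($o = \frac{3440}{-3913} = 3440 \left(- \frac{1}{3913}\right) = - \frac{80}{91} \approx -0.87912$)
$\frac{\frac{2408}{2997} - 3009}{o + 1084} = \frac{\frac{2408}{2997} - 3009}{- \frac{80}{91} + 1084} = \frac{2408 \cdot \frac{1}{2997} - 3009}{\frac{98564}{91}} = \left(\frac{2408}{2997} - 3009\right) \frac{91}{98564} = \left(- \frac{9015565}{2997}\right) \frac{91}{98564} = - \frac{820416415}{295396308}$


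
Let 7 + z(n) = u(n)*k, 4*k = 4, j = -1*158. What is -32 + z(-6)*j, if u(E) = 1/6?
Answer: 3143/3 ≈ 1047.7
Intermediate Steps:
u(E) = ⅙
j = -158
k = 1 (k = (¼)*4 = 1)
z(n) = -41/6 (z(n) = -7 + (⅙)*1 = -7 + ⅙ = -41/6)
-32 + z(-6)*j = -32 - 41/6*(-158) = -32 + 3239/3 = 3143/3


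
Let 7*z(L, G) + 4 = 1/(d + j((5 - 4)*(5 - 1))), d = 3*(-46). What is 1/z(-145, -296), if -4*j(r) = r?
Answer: -973/557 ≈ -1.7469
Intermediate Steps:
d = -138
j(r) = -r/4
z(L, G) = -557/973 (z(L, G) = -4/7 + 1/(7*(-138 - (5 - 4)*(5 - 1)/4)) = -4/7 + 1/(7*(-138 - 4/4)) = -4/7 + 1/(7*(-138 - 1/4*4)) = -4/7 + 1/(7*(-138 - 1)) = -4/7 + (1/7)/(-139) = -4/7 + (1/7)*(-1/139) = -4/7 - 1/973 = -557/973)
1/z(-145, -296) = 1/(-557/973) = -973/557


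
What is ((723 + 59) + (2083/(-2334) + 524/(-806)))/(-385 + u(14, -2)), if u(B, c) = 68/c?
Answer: -734099807/394112238 ≈ -1.8627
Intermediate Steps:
((723 + 59) + (2083/(-2334) + 524/(-806)))/(-385 + u(14, -2)) = ((723 + 59) + (2083/(-2334) + 524/(-806)))/(-385 + 68/(-2)) = (782 + (2083*(-1/2334) + 524*(-1/806)))/(-385 + 68*(-1/2)) = (782 + (-2083/2334 - 262/403))/(-385 - 34) = (782 - 1450957/940602)/(-419) = (734099807/940602)*(-1/419) = -734099807/394112238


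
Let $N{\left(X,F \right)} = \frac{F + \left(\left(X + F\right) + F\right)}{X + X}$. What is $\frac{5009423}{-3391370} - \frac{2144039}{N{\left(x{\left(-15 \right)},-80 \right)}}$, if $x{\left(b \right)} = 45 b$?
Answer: $- \frac{654410964483503}{206873570} \approx -3.1633 \cdot 10^{6}$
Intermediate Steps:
$N{\left(X,F \right)} = \frac{X + 3 F}{2 X}$ ($N{\left(X,F \right)} = \frac{F + \left(\left(F + X\right) + F\right)}{2 X} = \left(F + \left(X + 2 F\right)\right) \frac{1}{2 X} = \left(X + 3 F\right) \frac{1}{2 X} = \frac{X + 3 F}{2 X}$)
$\frac{5009423}{-3391370} - \frac{2144039}{N{\left(x{\left(-15 \right)},-80 \right)}} = \frac{5009423}{-3391370} - \frac{2144039}{\frac{1}{2} \frac{1}{45 \left(-15\right)} \left(45 \left(-15\right) + 3 \left(-80\right)\right)} = 5009423 \left(- \frac{1}{3391370}\right) - \frac{2144039}{\frac{1}{2} \frac{1}{-675} \left(-675 - 240\right)} = - \frac{5009423}{3391370} - \frac{2144039}{\frac{1}{2} \left(- \frac{1}{675}\right) \left(-915\right)} = - \frac{5009423}{3391370} - \frac{2144039}{\frac{61}{90}} = - \frac{5009423}{3391370} - \frac{192963510}{61} = - \frac{654410964483503}{206873570}$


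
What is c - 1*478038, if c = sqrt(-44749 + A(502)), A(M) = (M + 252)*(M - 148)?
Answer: -478038 + sqrt(222167) ≈ -4.7757e+5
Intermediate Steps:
A(M) = (-148 + M)*(252 + M) (A(M) = (252 + M)*(-148 + M) = (-148 + M)*(252 + M))
c = sqrt(222167) (c = sqrt(-44749 + (-37296 + 502**2 + 104*502)) = sqrt(-44749 + (-37296 + 252004 + 52208)) = sqrt(-44749 + 266916) = sqrt(222167) ≈ 471.35)
c - 1*478038 = sqrt(222167) - 1*478038 = sqrt(222167) - 478038 = -478038 + sqrt(222167)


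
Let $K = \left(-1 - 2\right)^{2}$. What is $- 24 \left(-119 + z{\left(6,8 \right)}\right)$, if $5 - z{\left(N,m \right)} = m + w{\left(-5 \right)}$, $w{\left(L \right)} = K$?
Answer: $3144$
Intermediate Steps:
$K = 9$ ($K = \left(-3\right)^{2} = 9$)
$w{\left(L \right)} = 9$
$z{\left(N,m \right)} = -4 - m$ ($z{\left(N,m \right)} = 5 - \left(m + 9\right) = 5 - \left(9 + m\right) = -4 - m$)
$- 24 \left(-119 + z{\left(6,8 \right)}\right) = - 24 \left(-119 - 12\right) = \left(-24\right) \left(-131\right) = 3144$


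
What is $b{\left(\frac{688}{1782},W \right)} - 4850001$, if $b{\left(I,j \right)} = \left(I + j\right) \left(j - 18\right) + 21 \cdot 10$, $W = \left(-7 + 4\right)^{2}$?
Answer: $- \frac{480137672}{99} \approx -4.8499 \cdot 10^{6}$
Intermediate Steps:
$W = 9$ ($W = \left(-3\right)^{2} = 9$)
$b{\left(I,j \right)} = 210 + \left(-18 + j\right) \left(I + j\right)$ ($b{\left(I,j \right)} = \left(I + j\right) \left(-18 + j\right) + 210 = \left(-18 + j\right) \left(I + j\right) + 210 = 210 + \left(-18 + j\right) \left(I + j\right)$)
$b{\left(\frac{688}{1782},W \right)} - 4850001 = \left(210 + 9^{2} - 18 \cdot \frac{688}{1782} - 162 + \frac{688}{1782} \cdot 9\right) - 4850001 = \left(210 + 81 - 18 \cdot 688 \cdot \frac{1}{1782} - 162 + 688 \cdot \frac{1}{1782} \cdot 9\right) - 4850001 = \left(210 + 81 - \frac{688}{99} - 162 + \frac{344}{891} \cdot 9\right) - 4850001 = \left(210 + 81 - \frac{688}{99} - 162 + \frac{344}{99}\right) - 4850001 = \frac{12427}{99} - 4850001 = - \frac{480137672}{99}$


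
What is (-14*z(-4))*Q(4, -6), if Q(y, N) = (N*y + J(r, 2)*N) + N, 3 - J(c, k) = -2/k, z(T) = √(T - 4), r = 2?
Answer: 1512*I*√2 ≈ 2138.3*I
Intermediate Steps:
z(T) = √(-4 + T)
J(c, k) = 3 + 2/k (J(c, k) = 3 - (-2)/k = 3 + 2/k)
Q(y, N) = 5*N + N*y (Q(y, N) = (N*y + (3 + 2/2)*N) + N = (N*y + (3 + 2*(½))*N) + N = (N*y + (3 + 1)*N) + N = (N*y + 4*N) + N = (4*N + N*y) + N = 5*N + N*y)
(-14*z(-4))*Q(4, -6) = (-14*√(-4 - 4))*(-6*(5 + 4)) = (-28*I*√2)*(-6*9) = -28*I*√2*(-54) = 1512*I*√2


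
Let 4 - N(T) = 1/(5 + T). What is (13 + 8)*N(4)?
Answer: 245/3 ≈ 81.667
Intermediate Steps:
N(T) = 4 - 1/(5 + T)
(13 + 8)*N(4) = (13 + 8)*((19 + 4*4)/(5 + 4)) = 21*((19 + 16)/9) = 21*((⅑)*35) = 21*(35/9) = 245/3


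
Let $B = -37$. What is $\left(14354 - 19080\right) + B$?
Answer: $-4763$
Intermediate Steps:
$\left(14354 - 19080\right) + B = \left(14354 - 19080\right) - 37 = -4726 - 37 = -4763$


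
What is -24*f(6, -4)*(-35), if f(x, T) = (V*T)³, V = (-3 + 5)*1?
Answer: -430080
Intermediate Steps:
V = 2 (V = 2*1 = 2)
f(x, T) = 8*T³ (f(x, T) = (2*T)³ = 8*T³)
-24*f(6, -4)*(-35) = -192*(-4)³*(-35) = -192*(-64)*(-35) = -24*(-512)*(-35) = 12288*(-35) = -430080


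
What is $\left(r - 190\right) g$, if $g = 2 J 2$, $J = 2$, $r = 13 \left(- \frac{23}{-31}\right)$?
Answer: $- \frac{44728}{31} \approx -1442.8$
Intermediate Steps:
$r = \frac{299}{31}$ ($r = 13 \left(\left(-23\right) \left(- \frac{1}{31}\right)\right) = 13 \cdot \frac{23}{31} = \frac{299}{31} \approx 9.6452$)
$g = 8$ ($g = 2 \cdot 2 \cdot 2 = 4 \cdot 2 = 8$)
$\left(r - 190\right) g = \left(\frac{299}{31} - 190\right) 8 = \left(- \frac{5591}{31}\right) 8 = - \frac{44728}{31}$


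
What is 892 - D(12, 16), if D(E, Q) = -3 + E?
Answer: 883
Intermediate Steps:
892 - D(12, 16) = 892 - (-3 + 12) = 892 - 1*9 = 892 - 9 = 883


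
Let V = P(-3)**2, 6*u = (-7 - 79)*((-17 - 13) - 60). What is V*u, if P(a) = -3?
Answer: 11610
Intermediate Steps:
u = 1290 (u = ((-7 - 79)*((-17 - 13) - 60))/6 = (-86*(-30 - 60))/6 = (-86*(-90))/6 = (1/6)*7740 = 1290)
V = 9 (V = (-3)**2 = 9)
V*u = 9*1290 = 11610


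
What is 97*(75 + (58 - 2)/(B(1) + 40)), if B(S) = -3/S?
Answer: 274607/37 ≈ 7421.8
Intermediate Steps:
97*(75 + (58 - 2)/(B(1) + 40)) = 97*(75 + (58 - 2)/(-3/1 + 40)) = 97*(75 + 56/(-3*1 + 40)) = 97*(75 + 56/(-3 + 40)) = 97*(75 + 56/37) = 97*(2831/37) = 274607/37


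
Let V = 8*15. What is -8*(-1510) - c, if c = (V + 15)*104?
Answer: -1960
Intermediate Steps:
V = 120
c = 14040 (c = (120 + 15)*104 = 135*104 = 14040)
-8*(-1510) - c = -8*(-1510) - 1*14040 = 12080 - 14040 = -1960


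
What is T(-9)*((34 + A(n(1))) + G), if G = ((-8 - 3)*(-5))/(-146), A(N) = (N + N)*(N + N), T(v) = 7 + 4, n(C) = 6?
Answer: 285263/146 ≈ 1953.9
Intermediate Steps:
T(v) = 11
A(N) = 4*N**2 (A(N) = (2*N)*(2*N) = 4*N**2)
G = -55/146 (G = -11*(-5)*(-1/146) = 55*(-1/146) = -55/146 ≈ -0.37671)
T(-9)*((34 + A(n(1))) + G) = 11*((34 + 4*6**2) - 55/146) = 11*((34 + 4*36) - 55/146) = 11*((34 + 144) - 55/146) = 11*(178 - 55/146) = 11*(25933/146) = 285263/146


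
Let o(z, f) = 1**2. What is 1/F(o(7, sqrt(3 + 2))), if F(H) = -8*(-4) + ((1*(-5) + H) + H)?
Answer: 1/29 ≈ 0.034483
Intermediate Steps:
o(z, f) = 1
F(H) = 27 + 2*H (F(H) = 32 + ((-5 + H) + H) = 32 + (-5 + 2*H) = 27 + 2*H)
1/F(o(7, sqrt(3 + 2))) = 1/(27 + 2*1) = 1/(27 + 2) = 1/29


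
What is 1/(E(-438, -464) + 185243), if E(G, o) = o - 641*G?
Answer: 1/465537 ≈ 2.1481e-6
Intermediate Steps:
1/(E(-438, -464) + 185243) = 1/((-464 - 641*(-438)) + 185243) = 1/((-464 + 280758) + 185243) = 1/(280294 + 185243) = 1/465537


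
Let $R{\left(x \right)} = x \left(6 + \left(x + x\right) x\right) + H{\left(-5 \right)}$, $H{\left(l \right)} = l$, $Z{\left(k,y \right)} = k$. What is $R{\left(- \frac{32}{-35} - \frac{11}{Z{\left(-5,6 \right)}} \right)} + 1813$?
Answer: $\frac{80909208}{42875} \approx 1887.1$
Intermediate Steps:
$R{\left(x \right)} = -5 + x \left(6 + 2 x^{2}\right)$ ($R{\left(x \right)} = x \left(6 + \left(x + x\right) x\right) - 5 = x \left(6 + 2 x x\right) - 5 = x \left(6 + 2 x^{2}\right) - 5 = -5 + x \left(6 + 2 x^{2}\right)$)
$R{\left(- \frac{32}{-35} - \frac{11}{Z{\left(-5,6 \right)}} \right)} + 1813 = \left(-5 + 2 \left(- \frac{32}{-35} - \frac{11}{-5}\right)^{3} + 6 \left(- \frac{32}{-35} - \frac{11}{-5}\right)\right) + 1813 = \left(-5 + 2 \left(\left(-32\right) \left(- \frac{1}{35}\right) - - \frac{11}{5}\right)^{3} + 6 \left(\left(-32\right) \left(- \frac{1}{35}\right) - - \frac{11}{5}\right)\right) + 1813 = \left(-5 + 2 \left(\frac{32}{35} + \frac{11}{5}\right)^{3} + 6 \left(\frac{32}{35} + \frac{11}{5}\right)\right) + 1813 = \left(-5 + 2 \left(\frac{109}{35}\right)^{3} + 6 \cdot \frac{109}{35}\right) + 1813 = \left(-5 + 2 \cdot \frac{1295029}{42875} + \frac{654}{35}\right) + 1813 = \left(-5 + \frac{2590058}{42875} + \frac{654}{35}\right) + 1813 = \frac{3176833}{42875} + 1813 = \frac{80909208}{42875}$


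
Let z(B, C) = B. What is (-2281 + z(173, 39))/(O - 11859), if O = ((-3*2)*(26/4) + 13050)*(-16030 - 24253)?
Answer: 527/131033493 ≈ 4.0219e-6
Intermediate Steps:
O = -524122113 (O = (-156/4 + 13050)*(-40283) = (-6*13/2 + 13050)*(-40283) = (-39 + 13050)*(-40283) = 13011*(-40283) = -524122113)
(-2281 + z(173, 39))/(O - 11859) = (-2281 + 173)/(-524122113 - 11859) = -2108/(-524133972) = -2108*(-1/524133972) = 527/131033493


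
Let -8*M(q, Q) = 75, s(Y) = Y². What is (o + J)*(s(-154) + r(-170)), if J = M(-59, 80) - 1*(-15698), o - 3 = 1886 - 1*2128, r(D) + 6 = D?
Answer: 727368345/2 ≈ 3.6368e+8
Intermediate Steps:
r(D) = -6 + D
M(q, Q) = -75/8 (M(q, Q) = -⅛*75 = -75/8)
o = -239 (o = 3 + (1886 - 1*2128) = 3 + (1886 - 2128) = 3 - 242 = -239)
J = 125509/8 (J = -75/8 - 1*(-15698) = -75/8 + 15698 = 125509/8 ≈ 15689.)
(o + J)*(s(-154) + r(-170)) = (-239 + 125509/8)*((-154)² + (-6 - 170)) = 123597*(23716 - 176)/8 = (123597/8)*23540 = 727368345/2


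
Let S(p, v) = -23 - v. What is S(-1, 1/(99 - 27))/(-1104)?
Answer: 1657/79488 ≈ 0.020846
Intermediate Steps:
S(-1, 1/(99 - 27))/(-1104) = (-23 - 1/(99 - 27))/(-1104) = (-23 - 1/72)*(-1/1104) = -1657/72*(-1/1104) = 1657/79488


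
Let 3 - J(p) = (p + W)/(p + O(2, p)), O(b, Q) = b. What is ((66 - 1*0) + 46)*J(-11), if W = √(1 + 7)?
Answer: 1792/9 + 224*√2/9 ≈ 234.31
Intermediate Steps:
W = 2*√2 (W = √8 = 2*√2 ≈ 2.8284)
J(p) = 3 - (p + 2*√2)/(2 + p) (J(p) = 3 - (p + 2*√2)/(p + 2) = 3 - (p + 2*√2)/(2 + p))
((66 - 1*0) + 46)*J(-11) = ((66 - 1*0) + 46)*(2*(3 - 11 - √2)/(2 - 11)) = ((66 + 0) + 46)*(2*(-8 - √2)/(-9)) = (66 + 46)*(2*(-⅑)*(-8 - √2)) = 112*(16/9 + 2*√2/9) = 1792/9 + 224*√2/9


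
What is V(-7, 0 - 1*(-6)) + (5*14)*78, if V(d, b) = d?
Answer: 5453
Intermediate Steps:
V(-7, 0 - 1*(-6)) + (5*14)*78 = -7 + (5*14)*78 = -7 + 70*78 = -7 + 5460 = 5453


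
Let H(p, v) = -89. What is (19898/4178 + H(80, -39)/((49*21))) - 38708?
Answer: -83195929748/2149581 ≈ -38703.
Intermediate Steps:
(19898/4178 + H(80, -39)/((49*21))) - 38708 = (19898/4178 - 89/(49*21)) - 38708 = (19898*(1/4178) - 89/1029) - 38708 = (9949/2089 - 89*1/1029) - 38708 = (9949/2089 - 89/1029) - 38708 = 10051600/2149581 - 38708 = -83195929748/2149581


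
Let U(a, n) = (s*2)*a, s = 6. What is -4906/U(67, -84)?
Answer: -2453/402 ≈ -6.1020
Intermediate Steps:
U(a, n) = 12*a (U(a, n) = (6*2)*a = 12*a)
-4906/U(67, -84) = -4906/(12*67) = -4906/804 = -4906*1/804 = -2453/402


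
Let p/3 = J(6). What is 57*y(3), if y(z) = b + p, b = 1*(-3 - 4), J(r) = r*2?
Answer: 1653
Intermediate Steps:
J(r) = 2*r
p = 36 (p = 3*(2*6) = 3*12 = 36)
b = -7 (b = 1*(-7) = -7)
y(z) = 29 (y(z) = -7 + 36 = 29)
57*y(3) = 57*29 = 1653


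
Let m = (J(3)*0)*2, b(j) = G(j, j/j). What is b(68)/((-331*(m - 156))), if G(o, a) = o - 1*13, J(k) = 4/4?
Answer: 55/51636 ≈ 0.0010651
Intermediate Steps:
J(k) = 1 (J(k) = 4*(¼) = 1)
G(o, a) = -13 + o (G(o, a) = o - 13 = -13 + o)
b(j) = -13 + j
m = 0 (m = (1*0)*2 = 0*2 = 0)
b(68)/((-331*(m - 156))) = (-13 + 68)/((-331*(0 - 156))) = 55/((-331*(-156))) = 55/51636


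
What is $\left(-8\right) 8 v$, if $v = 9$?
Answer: $-576$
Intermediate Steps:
$\left(-8\right) 8 v = \left(-8\right) 8 \cdot 9 = \left(-64\right) 9 = -576$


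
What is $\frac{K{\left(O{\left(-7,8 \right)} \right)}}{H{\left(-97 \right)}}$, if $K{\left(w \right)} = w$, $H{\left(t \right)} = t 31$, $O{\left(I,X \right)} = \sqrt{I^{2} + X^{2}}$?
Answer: $- \frac{\sqrt{113}}{3007} \approx -0.0035351$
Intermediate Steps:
$H{\left(t \right)} = 31 t$
$\frac{K{\left(O{\left(-7,8 \right)} \right)}}{H{\left(-97 \right)}} = \frac{\sqrt{\left(-7\right)^{2} + 8^{2}}}{31 \left(-97\right)} = \frac{\sqrt{49 + 64}}{-3007} = \sqrt{113} \left(- \frac{1}{3007}\right) = - \frac{\sqrt{113}}{3007}$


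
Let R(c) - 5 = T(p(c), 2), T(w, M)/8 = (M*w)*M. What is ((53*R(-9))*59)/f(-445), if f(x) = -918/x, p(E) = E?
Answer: -393798745/918 ≈ -4.2897e+5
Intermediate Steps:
T(w, M) = 8*w*M² (T(w, M) = 8*((M*w)*M) = 8*(w*M²) = 8*w*M²)
R(c) = 5 + 32*c (R(c) = 5 + 8*c*2² = 5 + 8*c*4 = 5 + 32*c)
((53*R(-9))*59)/f(-445) = ((53*(5 + 32*(-9)))*59)/((-918/(-445))) = ((53*(5 - 288))*59)/((-918*(-1/445))) = ((53*(-283))*59)/(918/445) = -14999*59*(445/918) = -884941*445/918 = -393798745/918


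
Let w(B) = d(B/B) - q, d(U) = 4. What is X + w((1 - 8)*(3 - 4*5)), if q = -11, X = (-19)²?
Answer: 376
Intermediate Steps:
X = 361
w(B) = 15 (w(B) = 4 - 1*(-11) = 4 + 11 = 15)
X + w((1 - 8)*(3 - 4*5)) = 361 + 15 = 376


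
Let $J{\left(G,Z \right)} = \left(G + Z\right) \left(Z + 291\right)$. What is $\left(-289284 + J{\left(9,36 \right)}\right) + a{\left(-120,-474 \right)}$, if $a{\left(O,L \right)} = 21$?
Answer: $-274548$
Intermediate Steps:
$J{\left(G,Z \right)} = \left(291 + Z\right) \left(G + Z\right)$ ($J{\left(G,Z \right)} = \left(G + Z\right) \left(291 + Z\right) = \left(291 + Z\right) \left(G + Z\right)$)
$\left(-289284 + J{\left(9,36 \right)}\right) + a{\left(-120,-474 \right)} = \left(-289284 + \left(36^{2} + 291 \cdot 9 + 291 \cdot 36 + 9 \cdot 36\right)\right) + 21 = \left(-289284 + \left(1296 + 2619 + 10476 + 324\right)\right) + 21 = \left(-289284 + 14715\right) + 21 = -274569 + 21 = -274548$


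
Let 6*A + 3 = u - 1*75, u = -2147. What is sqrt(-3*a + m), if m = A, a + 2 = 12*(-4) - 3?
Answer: I*sqrt(7626)/6 ≈ 14.554*I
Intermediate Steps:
a = -53 (a = -2 + (12*(-4) - 3) = -2 + (-48 - 3) = -2 - 51 = -53)
A = -2225/6 (A = -1/2 + (-2147 - 1*75)/6 = -1/2 + (-2147 - 75)/6 = -1/2 + (1/6)*(-2222) = -1/2 - 1111/3 = -2225/6 ≈ -370.83)
m = -2225/6 ≈ -370.83
sqrt(-3*a + m) = sqrt(-3*(-53) - 2225/6) = sqrt(159 - 2225/6) = sqrt(-1271/6) = I*sqrt(7626)/6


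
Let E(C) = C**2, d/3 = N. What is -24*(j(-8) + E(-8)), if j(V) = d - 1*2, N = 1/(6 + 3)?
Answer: -1496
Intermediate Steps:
N = 1/9 ≈ 0.11111
d = 1/3 (d = 3*(1/9) = 1/3 ≈ 0.33333)
j(V) = -5/3 (j(V) = 1/3 - 1*2 = 1/3 - 2 = -5/3)
-24*(j(-8) + E(-8)) = -24*(-5/3 + (-8)**2) = -24*(-5/3 + 64) = -24*187/3 = -1496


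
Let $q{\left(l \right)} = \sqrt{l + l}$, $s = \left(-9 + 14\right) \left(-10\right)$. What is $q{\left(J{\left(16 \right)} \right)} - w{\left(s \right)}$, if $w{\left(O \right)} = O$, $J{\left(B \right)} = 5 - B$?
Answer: $50 + i \sqrt{22} \approx 50.0 + 4.6904 i$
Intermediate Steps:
$s = -50$ ($s = 5 \left(-10\right) = -50$)
$q{\left(l \right)} = \sqrt{2} \sqrt{l}$ ($q{\left(l \right)} = \sqrt{2 l} = \sqrt{2} \sqrt{l}$)
$q{\left(J{\left(16 \right)} \right)} - w{\left(s \right)} = \sqrt{2} \sqrt{5 - 16} - -50 = \sqrt{2} \sqrt{5 - 16} + 50 = \sqrt{2} \sqrt{-11} + 50 = \sqrt{2} i \sqrt{11} + 50 = i \sqrt{22} + 50 = 50 + i \sqrt{22}$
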